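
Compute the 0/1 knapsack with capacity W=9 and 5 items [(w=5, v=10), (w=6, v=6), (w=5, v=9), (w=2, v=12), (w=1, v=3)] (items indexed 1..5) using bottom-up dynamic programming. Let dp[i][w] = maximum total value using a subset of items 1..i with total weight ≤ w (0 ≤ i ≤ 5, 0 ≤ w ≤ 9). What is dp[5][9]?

25

i\w   0   1   2   3   4   5   6   7   8   9
  0   0   0   0   0   0   0   0   0   0   0
  1   0   0   0   0   0  10  10  10  10  10
  2   0   0   0   0   0  10  10  10  10  10
  3   0   0   0   0   0  10  10  10  10  10
  4   0   0  12  12  12  12  12  22  22  22
  5   0   3  12  15  15  15  15  22  25  25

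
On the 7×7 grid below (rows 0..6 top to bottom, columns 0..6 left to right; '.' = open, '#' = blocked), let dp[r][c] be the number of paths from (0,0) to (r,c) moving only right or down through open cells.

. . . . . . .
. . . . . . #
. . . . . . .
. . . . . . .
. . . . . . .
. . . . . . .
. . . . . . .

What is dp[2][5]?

21

r\c   0   1   2   3   4   5   6
  0   1   1   1   1   1   1   1
  1   1   2   3   4   5   6   0
  2   1   3   6  10  15  21  21
  3   1   4  10  20  35  56  77
  4   1   5  15  35  70 126 203
  5   1   6  21  56 126 252 455
  6   1   7  28  84 210 462 917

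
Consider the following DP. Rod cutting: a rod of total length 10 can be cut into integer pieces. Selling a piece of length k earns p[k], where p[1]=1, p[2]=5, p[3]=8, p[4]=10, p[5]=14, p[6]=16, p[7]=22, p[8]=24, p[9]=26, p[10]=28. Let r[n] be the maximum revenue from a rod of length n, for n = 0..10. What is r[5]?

14

   n    0    1    2    3    4    5    6    7    8    9   10
r[n]    0    1    5    8   10   14   16   22   24   27   30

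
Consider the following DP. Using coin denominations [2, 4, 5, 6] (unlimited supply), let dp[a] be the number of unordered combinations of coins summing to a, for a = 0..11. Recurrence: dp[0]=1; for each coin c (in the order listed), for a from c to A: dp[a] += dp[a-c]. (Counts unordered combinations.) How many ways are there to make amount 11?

3

after  coin     0     1     2     3     4     5     6     7     8     9    10    11
          2     1     0     1     0     1     0     1     0     1     0     1     0
          4     1     0     1     0     2     0     2     0     3     0     3     0
          5     1     0     1     0     2     1     2     1     3     2     4     2
          6     1     0     1     0     2     1     3     1     4     2     6     3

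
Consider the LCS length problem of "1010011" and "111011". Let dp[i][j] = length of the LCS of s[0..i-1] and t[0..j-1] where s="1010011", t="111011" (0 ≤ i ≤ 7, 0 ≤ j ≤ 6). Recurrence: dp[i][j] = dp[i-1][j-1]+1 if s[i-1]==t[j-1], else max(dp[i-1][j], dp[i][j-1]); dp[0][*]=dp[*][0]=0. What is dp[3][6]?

3

   ''  1  1  1  0  1  1
''  0  0  0  0  0  0  0
 1  0  1  1  1  1  1  1
 0  0  1  1  1  2  2  2
 1  0  1  2  2  2  3  3
 0  0  1  2  2  3  3  3
 0  0  1  2  2  3  3  3
 1  0  1  2  3  3  4  4
 1  0  1  2  3  3  4  5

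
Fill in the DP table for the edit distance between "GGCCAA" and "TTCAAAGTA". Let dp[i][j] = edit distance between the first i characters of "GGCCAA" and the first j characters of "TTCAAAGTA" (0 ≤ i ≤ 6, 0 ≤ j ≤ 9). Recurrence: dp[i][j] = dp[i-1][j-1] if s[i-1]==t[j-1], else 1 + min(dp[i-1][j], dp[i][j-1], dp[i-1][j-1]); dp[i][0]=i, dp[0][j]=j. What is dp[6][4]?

4

   ''  T  T  C  A  A  A  G  T  A
''  0  1  2  3  4  5  6  7  8  9
 G  1  1  2  3  4  5  6  6  7  8
 G  2  2  2  3  4  5  6  6  7  8
 C  3  3  3  2  3  4  5  6  7  8
 C  4  4  4  3  3  4  5  6  7  8
 A  5  5  5  4  3  3  4  5  6  7
 A  6  6  6  5  4  3  3  4  5  6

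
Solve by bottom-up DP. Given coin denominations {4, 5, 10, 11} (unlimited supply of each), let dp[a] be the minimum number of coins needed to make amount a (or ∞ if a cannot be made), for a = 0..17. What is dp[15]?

 a  0  1  2  3  4  5  6  7  8  9 10 11 12 13 14 15 16 17
dp  0  -  -  -  1  1  -  -  2  2  1  1  3  3  2  2  2  4
(- denotes ∞ / unreachable)

2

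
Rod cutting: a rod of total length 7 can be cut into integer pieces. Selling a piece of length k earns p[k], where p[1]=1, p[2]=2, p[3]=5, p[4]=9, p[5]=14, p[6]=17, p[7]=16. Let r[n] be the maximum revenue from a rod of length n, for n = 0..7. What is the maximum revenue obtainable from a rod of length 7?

18

   n    0    1    2    3    4    5    6    7
r[n]    0    1    2    5    9   14   17   18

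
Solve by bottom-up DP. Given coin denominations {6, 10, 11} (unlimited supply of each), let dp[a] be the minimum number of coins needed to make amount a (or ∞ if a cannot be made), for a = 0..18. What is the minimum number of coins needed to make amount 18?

3

 a  0  1  2  3  4  5  6  7  8  9 10 11 12 13 14 15 16 17 18
dp  0  -  -  -  -  -  1  -  -  -  1  1  2  -  -  -  2  2  3
(- denotes ∞ / unreachable)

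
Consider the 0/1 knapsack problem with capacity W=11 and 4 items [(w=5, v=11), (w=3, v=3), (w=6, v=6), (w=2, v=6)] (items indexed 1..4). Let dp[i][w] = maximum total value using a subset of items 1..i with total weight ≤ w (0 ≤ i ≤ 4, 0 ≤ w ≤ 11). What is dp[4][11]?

20

i\w   0   1   2   3   4   5   6   7   8   9  10  11
  0   0   0   0   0   0   0   0   0   0   0   0   0
  1   0   0   0   0   0  11  11  11  11  11  11  11
  2   0   0   0   3   3  11  11  11  14  14  14  14
  3   0   0   0   3   3  11  11  11  14  14  14  17
  4   0   0   6   6   6  11  11  17  17  17  20  20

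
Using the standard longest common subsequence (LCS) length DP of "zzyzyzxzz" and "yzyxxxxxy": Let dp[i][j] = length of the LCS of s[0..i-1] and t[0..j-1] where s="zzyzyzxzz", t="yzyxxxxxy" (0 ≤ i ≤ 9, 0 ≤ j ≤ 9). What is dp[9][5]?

   ''  y  z  y  x  x  x  x  x  y
''  0  0  0  0  0  0  0  0  0  0
 z  0  0  1  1  1  1  1  1  1  1
 z  0  0  1  1  1  1  1  1  1  1
 y  0  1  1  2  2  2  2  2  2  2
 z  0  1  2  2  2  2  2  2  2  2
 y  0  1  2  3  3  3  3  3  3  3
 z  0  1  2  3  3  3  3  3  3  3
 x  0  1  2  3  4  4  4  4  4  4
 z  0  1  2  3  4  4  4  4  4  4
 z  0  1  2  3  4  4  4  4  4  4

4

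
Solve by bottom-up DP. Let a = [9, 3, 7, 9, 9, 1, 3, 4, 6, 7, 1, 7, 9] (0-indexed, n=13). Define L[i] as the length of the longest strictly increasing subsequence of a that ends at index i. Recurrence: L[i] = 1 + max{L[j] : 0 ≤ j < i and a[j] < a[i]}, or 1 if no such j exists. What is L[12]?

   i    0    1    2    3    4    5    6    7    8    9   10   11   12
a[i]    9    3    7    9    9    1    3    4    6    7    1    7    9
L[i]    1    1    2    3    3    1    2    3    4    5    1    5    6

6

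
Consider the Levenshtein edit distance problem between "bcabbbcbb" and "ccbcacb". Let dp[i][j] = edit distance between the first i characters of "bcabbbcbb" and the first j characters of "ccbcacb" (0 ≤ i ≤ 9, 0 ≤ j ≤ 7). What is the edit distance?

5

   ''  c  c  b  c  a  c  b
''  0  1  2  3  4  5  6  7
 b  1  1  2  2  3  4  5  6
 c  2  1  1  2  2  3  4  5
 a  3  2  2  2  3  2  3  4
 b  4  3  3  2  3  3  3  3
 b  5  4  4  3  3  4  4  3
 b  6  5  5  4  4  4  5  4
 c  7  6  5  5  4  5  4  5
 b  8  7  6  5  5  5  5  4
 b  9  8  7  6  6  6  6  5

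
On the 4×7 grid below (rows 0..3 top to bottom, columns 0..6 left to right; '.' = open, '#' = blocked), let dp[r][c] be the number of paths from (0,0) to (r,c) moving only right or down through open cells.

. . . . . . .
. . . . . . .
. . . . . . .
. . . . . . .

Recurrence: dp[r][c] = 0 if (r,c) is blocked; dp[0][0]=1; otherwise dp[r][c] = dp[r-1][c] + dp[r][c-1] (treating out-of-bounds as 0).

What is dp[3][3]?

20

r\c   0   1   2   3   4   5   6
  0   1   1   1   1   1   1   1
  1   1   2   3   4   5   6   7
  2   1   3   6  10  15  21  28
  3   1   4  10  20  35  56  84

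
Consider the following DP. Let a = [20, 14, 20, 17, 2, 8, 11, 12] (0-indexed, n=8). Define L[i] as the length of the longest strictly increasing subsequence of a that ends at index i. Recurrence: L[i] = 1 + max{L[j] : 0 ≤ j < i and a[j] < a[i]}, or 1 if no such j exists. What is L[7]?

   i    0    1    2    3    4    5    6    7
a[i]   20   14   20   17    2    8   11   12
L[i]    1    1    2    2    1    2    3    4

4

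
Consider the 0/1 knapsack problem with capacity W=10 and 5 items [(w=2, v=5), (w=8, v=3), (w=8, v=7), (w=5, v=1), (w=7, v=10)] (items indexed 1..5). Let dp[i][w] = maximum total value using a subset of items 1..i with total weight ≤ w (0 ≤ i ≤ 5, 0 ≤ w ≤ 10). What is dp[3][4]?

i\w   0   1   2   3   4   5   6   7   8   9  10
  0   0   0   0   0   0   0   0   0   0   0   0
  1   0   0   5   5   5   5   5   5   5   5   5
  2   0   0   5   5   5   5   5   5   5   5   8
  3   0   0   5   5   5   5   5   5   7   7  12
  4   0   0   5   5   5   5   5   6   7   7  12
  5   0   0   5   5   5   5   5  10  10  15  15

5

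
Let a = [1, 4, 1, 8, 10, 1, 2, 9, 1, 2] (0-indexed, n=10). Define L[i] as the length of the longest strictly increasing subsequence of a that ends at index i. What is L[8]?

   i    0    1    2    3    4    5    6    7    8    9
a[i]    1    4    1    8   10    1    2    9    1    2
L[i]    1    2    1    3    4    1    2    4    1    2

1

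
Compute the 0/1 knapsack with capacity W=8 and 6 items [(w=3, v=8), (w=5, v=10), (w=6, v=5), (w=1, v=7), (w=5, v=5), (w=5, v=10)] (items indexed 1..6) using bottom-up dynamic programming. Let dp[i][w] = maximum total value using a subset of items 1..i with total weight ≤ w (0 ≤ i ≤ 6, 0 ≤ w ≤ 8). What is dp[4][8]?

18

i\w   0   1   2   3   4   5   6   7   8
  0   0   0   0   0   0   0   0   0   0
  1   0   0   0   8   8   8   8   8   8
  2   0   0   0   8   8  10  10  10  18
  3   0   0   0   8   8  10  10  10  18
  4   0   7   7   8  15  15  17  17  18
  5   0   7   7   8  15  15  17  17  18
  6   0   7   7   8  15  15  17  17  18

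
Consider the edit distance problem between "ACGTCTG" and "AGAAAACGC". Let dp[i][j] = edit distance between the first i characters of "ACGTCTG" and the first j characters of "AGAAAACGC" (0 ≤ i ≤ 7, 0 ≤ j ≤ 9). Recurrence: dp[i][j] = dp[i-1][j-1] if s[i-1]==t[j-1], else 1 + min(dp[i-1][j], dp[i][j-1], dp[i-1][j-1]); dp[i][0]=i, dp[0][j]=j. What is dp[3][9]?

6

   ''  A  G  A  A  A  A  C  G  C
''  0  1  2  3  4  5  6  7  8  9
 A  1  0  1  2  3  4  5  6  7  8
 C  2  1  1  2  3  4  5  5  6  7
 G  3  2  1  2  3  4  5  6  5  6
 T  4  3  2  2  3  4  5  6  6  6
 C  5  4  3  3  3  4  5  5  6  6
 T  6  5  4  4  4  4  5  6  6  7
 G  7  6  5  5  5  5  5  6  6  7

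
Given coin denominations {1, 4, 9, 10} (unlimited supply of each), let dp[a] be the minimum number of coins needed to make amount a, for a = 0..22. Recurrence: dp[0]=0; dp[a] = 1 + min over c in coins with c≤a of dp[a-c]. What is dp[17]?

 a  0  1  2  3  4  5  6  7  8  9 10 11 12 13 14 15 16 17 18 19 20 21 22
dp  0  1  2  3  1  2  3  4  2  1  1  2  3  2  2  3  4  3  2  2  2  3  3

3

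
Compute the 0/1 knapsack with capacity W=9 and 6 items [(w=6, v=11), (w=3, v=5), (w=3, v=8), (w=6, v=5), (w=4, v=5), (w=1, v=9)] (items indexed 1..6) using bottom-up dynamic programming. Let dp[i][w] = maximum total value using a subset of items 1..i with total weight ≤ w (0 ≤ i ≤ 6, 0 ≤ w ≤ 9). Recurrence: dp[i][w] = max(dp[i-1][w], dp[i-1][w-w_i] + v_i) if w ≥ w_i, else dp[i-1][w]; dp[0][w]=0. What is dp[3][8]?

i\w   0   1   2   3   4   5   6   7   8   9
  0   0   0   0   0   0   0   0   0   0   0
  1   0   0   0   0   0   0  11  11  11  11
  2   0   0   0   5   5   5  11  11  11  16
  3   0   0   0   8   8   8  13  13  13  19
  4   0   0   0   8   8   8  13  13  13  19
  5   0   0   0   8   8   8  13  13  13  19
  6   0   9   9   9  17  17  17  22  22  22

13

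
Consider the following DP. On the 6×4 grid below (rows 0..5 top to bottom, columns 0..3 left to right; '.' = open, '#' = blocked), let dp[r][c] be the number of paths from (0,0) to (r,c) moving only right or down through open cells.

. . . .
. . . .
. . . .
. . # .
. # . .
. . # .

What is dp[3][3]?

10

r\c   0   1   2   3
  0   1   1   1   1
  1   1   2   3   4
  2   1   3   6  10
  3   1   4   0  10
  4   1   0   0  10
  5   1   1   0  10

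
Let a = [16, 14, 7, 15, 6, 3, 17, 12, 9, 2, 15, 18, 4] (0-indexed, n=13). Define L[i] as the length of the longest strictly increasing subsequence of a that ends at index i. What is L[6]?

3

   i    0    1    2    3    4    5    6    7    8    9   10   11   12
a[i]   16   14    7   15    6    3   17   12    9    2   15   18    4
L[i]    1    1    1    2    1    1    3    2    2    1    3    4    2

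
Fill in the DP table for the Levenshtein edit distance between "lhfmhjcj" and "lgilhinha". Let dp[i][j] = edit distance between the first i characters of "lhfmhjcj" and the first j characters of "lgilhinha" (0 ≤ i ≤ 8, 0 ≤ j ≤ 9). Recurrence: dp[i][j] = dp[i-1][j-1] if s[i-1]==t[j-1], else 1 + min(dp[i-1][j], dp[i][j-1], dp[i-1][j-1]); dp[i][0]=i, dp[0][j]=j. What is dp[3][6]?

4

   ''  l  g  i  l  h  i  n  h  a
''  0  1  2  3  4  5  6  7  8  9
 l  1  0  1  2  3  4  5  6  7  8
 h  2  1  1  2  3  3  4  5  6  7
 f  3  2  2  2  3  4  4  5  6  7
 m  4  3  3  3  3  4  5  5  6  7
 h  5  4  4  4  4  3  4  5  5  6
 j  6  5  5  5  5  4  4  5  6  6
 c  7  6  6  6  6  5  5  5  6  7
 j  8  7  7  7  7  6  6  6  6  7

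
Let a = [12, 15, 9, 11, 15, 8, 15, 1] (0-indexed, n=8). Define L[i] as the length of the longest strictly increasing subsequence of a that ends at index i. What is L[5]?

   i    0    1    2    3    4    5    6    7
a[i]   12   15    9   11   15    8   15    1
L[i]    1    2    1    2    3    1    3    1

1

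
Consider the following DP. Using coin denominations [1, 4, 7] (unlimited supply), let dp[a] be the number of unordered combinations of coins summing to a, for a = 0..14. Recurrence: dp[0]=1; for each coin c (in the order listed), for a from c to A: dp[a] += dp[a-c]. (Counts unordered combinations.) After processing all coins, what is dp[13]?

after  coin     0     1     2     3     4     5     6     7     8     9    10    11    12    13    14
          1     1     1     1     1     1     1     1     1     1     1     1     1     1     1     1
          4     1     1     1     1     2     2     2     2     3     3     3     3     4     4     4
          7     1     1     1     1     2     2     2     3     4     4     4     5     6     6     7

6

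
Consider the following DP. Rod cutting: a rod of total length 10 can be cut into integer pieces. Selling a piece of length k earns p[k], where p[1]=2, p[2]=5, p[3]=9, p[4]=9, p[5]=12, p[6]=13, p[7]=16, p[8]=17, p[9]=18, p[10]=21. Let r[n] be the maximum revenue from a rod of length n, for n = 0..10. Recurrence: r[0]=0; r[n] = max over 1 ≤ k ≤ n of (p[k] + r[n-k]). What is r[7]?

20

   n    0    1    2    3    4    5    6    7    8    9   10
r[n]    0    2    5    9   11   14   18   20   23   27   29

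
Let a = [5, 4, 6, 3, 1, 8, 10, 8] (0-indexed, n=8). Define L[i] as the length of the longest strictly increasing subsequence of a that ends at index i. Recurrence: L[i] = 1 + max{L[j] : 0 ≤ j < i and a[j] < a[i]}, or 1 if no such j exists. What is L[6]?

   i    0    1    2    3    4    5    6    7
a[i]    5    4    6    3    1    8   10    8
L[i]    1    1    2    1    1    3    4    3

4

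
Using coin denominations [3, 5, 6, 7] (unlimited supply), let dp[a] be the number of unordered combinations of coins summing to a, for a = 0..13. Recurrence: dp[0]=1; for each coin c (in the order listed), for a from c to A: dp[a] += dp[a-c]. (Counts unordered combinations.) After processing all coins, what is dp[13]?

3

after  coin     0     1     2     3     4     5     6     7     8     9    10    11    12    13
          3     1     0     0     1     0     0     1     0     0     1     0     0     1     0
          5     1     0     0     1     0     1     1     0     1     1     1     1     1     1
          6     1     0     0     1     0     1     2     0     1     2     1     2     3     1
          7     1     0     0     1     0     1     2     1     1     2     2     2     4     3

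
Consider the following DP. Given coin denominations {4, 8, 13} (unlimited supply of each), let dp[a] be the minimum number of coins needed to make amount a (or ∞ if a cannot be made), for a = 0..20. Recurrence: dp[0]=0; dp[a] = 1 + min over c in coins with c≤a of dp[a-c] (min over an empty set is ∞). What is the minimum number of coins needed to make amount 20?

3

 a  0  1  2  3  4  5  6  7  8  9 10 11 12 13 14 15 16 17 18 19 20
dp  0  -  -  -  1  -  -  -  1  -  -  -  2  1  -  -  2  2  -  -  3
(- denotes ∞ / unreachable)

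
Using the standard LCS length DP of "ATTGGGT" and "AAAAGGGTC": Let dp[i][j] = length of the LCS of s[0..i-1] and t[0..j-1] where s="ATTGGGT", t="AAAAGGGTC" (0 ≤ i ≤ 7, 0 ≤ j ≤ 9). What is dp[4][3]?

   ''  A  A  A  A  G  G  G  T  C
''  0  0  0  0  0  0  0  0  0  0
 A  0  1  1  1  1  1  1  1  1  1
 T  0  1  1  1  1  1  1  1  2  2
 T  0  1  1  1  1  1  1  1  2  2
 G  0  1  1  1  1  2  2  2  2  2
 G  0  1  1  1  1  2  3  3  3  3
 G  0  1  1  1  1  2  3  4  4  4
 T  0  1  1  1  1  2  3  4  5  5

1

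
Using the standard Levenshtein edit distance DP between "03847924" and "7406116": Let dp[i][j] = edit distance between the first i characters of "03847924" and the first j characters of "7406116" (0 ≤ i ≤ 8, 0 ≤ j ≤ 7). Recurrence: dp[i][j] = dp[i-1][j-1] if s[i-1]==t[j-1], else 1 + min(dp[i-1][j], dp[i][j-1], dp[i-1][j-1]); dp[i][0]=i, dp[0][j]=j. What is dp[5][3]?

   ''  7  4  0  6  1  1  6
''  0  1  2  3  4  5  6  7
 0  1  1  2  2  3  4  5  6
 3  2  2  2  3  3  4  5  6
 8  3  3  3  3  4  4  5  6
 4  4  4  3  4  4  5  5  6
 7  5  4  4  4  5  5  6  6
 9  6  5  5  5  5  6  6  7
 2  7  6  6  6  6  6  7  7
 4  8  7  6  7  7  7  7  8

4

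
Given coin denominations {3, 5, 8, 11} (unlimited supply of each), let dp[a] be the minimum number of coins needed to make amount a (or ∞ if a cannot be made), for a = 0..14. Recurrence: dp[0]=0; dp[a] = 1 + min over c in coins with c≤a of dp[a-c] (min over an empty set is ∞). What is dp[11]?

1

 a  0  1  2  3  4  5  6  7  8  9 10 11 12 13 14
dp  0  -  -  1  -  1  2  -  1  3  2  1  4  2  2
(- denotes ∞ / unreachable)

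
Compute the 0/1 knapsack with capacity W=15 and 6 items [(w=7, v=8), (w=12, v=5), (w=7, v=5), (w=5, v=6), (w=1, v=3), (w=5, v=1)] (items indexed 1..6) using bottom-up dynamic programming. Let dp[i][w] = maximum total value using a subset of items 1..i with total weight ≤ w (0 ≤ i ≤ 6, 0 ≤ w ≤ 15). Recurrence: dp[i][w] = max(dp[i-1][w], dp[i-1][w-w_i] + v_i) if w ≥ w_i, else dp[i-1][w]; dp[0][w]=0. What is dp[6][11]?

11

i\w   0   1   2   3   4   5   6   7   8   9  10  11  12  13  14  15
  0   0   0   0   0   0   0   0   0   0   0   0   0   0   0   0   0
  1   0   0   0   0   0   0   0   8   8   8   8   8   8   8   8   8
  2   0   0   0   0   0   0   0   8   8   8   8   8   8   8   8   8
  3   0   0   0   0   0   0   0   8   8   8   8   8   8   8  13  13
  4   0   0   0   0   0   6   6   8   8   8   8   8  14  14  14  14
  5   0   3   3   3   3   6   9   9  11  11  11  11  14  17  17  17
  6   0   3   3   3   3   6   9   9  11  11  11  11  14  17  17  17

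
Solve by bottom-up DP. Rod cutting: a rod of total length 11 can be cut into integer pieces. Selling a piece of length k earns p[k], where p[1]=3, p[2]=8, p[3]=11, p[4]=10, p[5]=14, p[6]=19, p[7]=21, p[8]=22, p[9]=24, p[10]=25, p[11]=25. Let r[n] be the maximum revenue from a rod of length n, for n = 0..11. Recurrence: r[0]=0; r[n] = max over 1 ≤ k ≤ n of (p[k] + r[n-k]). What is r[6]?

   n    0    1    2    3    4    5    6    7    8    9   10   11
r[n]    0    3    8   11   16   19   24   27   32   35   40   43

24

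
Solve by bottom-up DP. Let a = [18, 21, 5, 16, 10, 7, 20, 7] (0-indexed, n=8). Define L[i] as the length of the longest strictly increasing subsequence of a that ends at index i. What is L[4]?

2

   i    0    1    2    3    4    5    6    7
a[i]   18   21    5   16   10    7   20    7
L[i]    1    2    1    2    2    2    3    2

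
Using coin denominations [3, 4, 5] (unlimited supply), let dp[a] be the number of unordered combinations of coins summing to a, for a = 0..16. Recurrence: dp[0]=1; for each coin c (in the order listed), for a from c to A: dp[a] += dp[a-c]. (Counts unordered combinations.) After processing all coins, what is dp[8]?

after  coin     0     1     2     3     4     5     6     7     8     9    10    11    12    13    14    15    16
          3     1     0     0     1     0     0     1     0     0     1     0     0     1     0     0     1     0
          4     1     0     0     1     1     0     1     1     1     1     1     1     2     1     1     2     2
          5     1     0     0     1     1     1     1     1     2     2     2     2     3     3     3     4     4

2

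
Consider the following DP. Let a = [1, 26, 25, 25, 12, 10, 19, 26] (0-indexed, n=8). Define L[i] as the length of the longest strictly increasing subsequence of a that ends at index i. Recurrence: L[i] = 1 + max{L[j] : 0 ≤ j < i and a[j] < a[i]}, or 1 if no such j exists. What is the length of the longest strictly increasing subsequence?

4

   i    0    1    2    3    4    5    6    7
a[i]    1   26   25   25   12   10   19   26
L[i]    1    2    2    2    2    2    3    4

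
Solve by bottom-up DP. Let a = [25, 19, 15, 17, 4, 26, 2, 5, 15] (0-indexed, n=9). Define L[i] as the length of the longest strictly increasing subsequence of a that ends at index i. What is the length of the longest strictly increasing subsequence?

3

   i    0    1    2    3    4    5    6    7    8
a[i]   25   19   15   17    4   26    2    5   15
L[i]    1    1    1    2    1    3    1    2    3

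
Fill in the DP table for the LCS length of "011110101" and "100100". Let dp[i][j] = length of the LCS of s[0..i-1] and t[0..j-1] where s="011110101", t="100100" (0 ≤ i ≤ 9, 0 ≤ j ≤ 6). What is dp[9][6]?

   ''  1  0  0  1  0  0
''  0  0  0  0  0  0  0
 0  0  0  1  1  1  1  1
 1  0  1  1  1  2  2  2
 1  0  1  1  1  2  2  2
 1  0  1  1  1  2  2  2
 1  0  1  1  1  2  2  2
 0  0  1  2  2  2  3  3
 1  0  1  2  2  3  3  3
 0  0  1  2  3  3  4  4
 1  0  1  2  3  4  4  4

4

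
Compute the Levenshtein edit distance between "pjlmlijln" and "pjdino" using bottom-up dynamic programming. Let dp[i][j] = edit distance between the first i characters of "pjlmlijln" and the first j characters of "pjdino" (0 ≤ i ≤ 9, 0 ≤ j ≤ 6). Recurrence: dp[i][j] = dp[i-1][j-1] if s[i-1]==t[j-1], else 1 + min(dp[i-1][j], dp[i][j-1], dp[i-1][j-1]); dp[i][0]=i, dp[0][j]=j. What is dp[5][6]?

4

   ''  p  j  d  i  n  o
''  0  1  2  3  4  5  6
 p  1  0  1  2  3  4  5
 j  2  1  0  1  2  3  4
 l  3  2  1  1  2  3  4
 m  4  3  2  2  2  3  4
 l  5  4  3  3  3  3  4
 i  6  5  4  4  3  4  4
 j  7  6  5  5  4  4  5
 l  8  7  6  6  5  5  5
 n  9  8  7  7  6  5  6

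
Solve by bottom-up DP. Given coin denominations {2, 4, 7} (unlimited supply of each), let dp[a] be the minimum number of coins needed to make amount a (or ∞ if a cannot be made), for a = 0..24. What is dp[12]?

3

 a  0  1  2  3  4  5  6  7  8  9 10 11 12 13 14 15 16 17 18 19 20 21 22 23 24
dp  0  -  1  -  1  -  2  1  2  2  3  2  3  3  2  3  3  4  3  4  4  3  4  4  5
(- denotes ∞ / unreachable)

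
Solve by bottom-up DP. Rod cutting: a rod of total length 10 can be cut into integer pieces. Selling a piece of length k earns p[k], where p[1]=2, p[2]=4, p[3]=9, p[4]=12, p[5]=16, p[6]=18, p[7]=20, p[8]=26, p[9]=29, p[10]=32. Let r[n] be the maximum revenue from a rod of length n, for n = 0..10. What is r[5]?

16

   n    0    1    2    3    4    5    6    7    8    9   10
r[n]    0    2    4    9   12   16   18   21   26   29   32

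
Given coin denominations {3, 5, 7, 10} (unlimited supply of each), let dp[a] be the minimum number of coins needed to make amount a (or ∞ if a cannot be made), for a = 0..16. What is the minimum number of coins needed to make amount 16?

3

 a  0  1  2  3  4  5  6  7  8  9 10 11 12 13 14 15 16
dp  0  -  -  1  -  1  2  1  2  3  1  3  2  2  2  2  3
(- denotes ∞ / unreachable)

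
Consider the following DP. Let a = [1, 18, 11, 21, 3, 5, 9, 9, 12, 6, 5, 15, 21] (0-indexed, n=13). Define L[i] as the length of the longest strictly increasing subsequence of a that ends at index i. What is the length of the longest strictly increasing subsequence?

   i    0    1    2    3    4    5    6    7    8    9   10   11   12
a[i]    1   18   11   21    3    5    9    9   12    6    5   15   21
L[i]    1    2    2    3    2    3    4    4    5    4    3    6    7

7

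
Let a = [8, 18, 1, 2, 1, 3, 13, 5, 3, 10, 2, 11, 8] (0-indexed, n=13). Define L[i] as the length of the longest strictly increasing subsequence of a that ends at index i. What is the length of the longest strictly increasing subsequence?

6

   i    0    1    2    3    4    5    6    7    8    9   10   11   12
a[i]    8   18    1    2    1    3   13    5    3   10    2   11    8
L[i]    1    2    1    2    1    3    4    4    3    5    2    6    5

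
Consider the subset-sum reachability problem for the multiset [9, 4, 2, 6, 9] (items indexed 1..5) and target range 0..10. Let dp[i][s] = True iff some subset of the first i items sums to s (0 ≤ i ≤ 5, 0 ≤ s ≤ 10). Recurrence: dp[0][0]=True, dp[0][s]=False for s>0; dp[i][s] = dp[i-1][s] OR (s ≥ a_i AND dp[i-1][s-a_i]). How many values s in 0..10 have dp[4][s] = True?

7

i\s   0   1   2   3   4   5   6   7   8   9  10
  0   T   F   F   F   F   F   F   F   F   F   F
  1   T   F   F   F   F   F   F   F   F   T   F
  2   T   F   F   F   T   F   F   F   F   T   F
  3   T   F   T   F   T   F   T   F   F   T   F
  4   T   F   T   F   T   F   T   F   T   T   T
  5   T   F   T   F   T   F   T   F   T   T   T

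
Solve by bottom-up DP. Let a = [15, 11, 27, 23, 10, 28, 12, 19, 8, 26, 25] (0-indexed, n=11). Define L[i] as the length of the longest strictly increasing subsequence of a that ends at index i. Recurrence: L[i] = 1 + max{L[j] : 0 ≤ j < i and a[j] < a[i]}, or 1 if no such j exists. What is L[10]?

4

   i    0    1    2    3    4    5    6    7    8    9   10
a[i]   15   11   27   23   10   28   12   19    8   26   25
L[i]    1    1    2    2    1    3    2    3    1    4    4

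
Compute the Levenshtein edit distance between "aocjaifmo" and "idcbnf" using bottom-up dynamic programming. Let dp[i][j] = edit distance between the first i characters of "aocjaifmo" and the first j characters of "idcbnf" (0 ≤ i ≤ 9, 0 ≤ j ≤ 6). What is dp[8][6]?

6

   ''  i  d  c  b  n  f
''  0  1  2  3  4  5  6
 a  1  1  2  3  4  5  6
 o  2  2  2  3  4  5  6
 c  3  3  3  2  3  4  5
 j  4  4  4  3  3  4  5
 a  5  5  5  4  4  4  5
 i  6  5  6  5  5  5  5
 f  7  6  6  6  6  6  5
 m  8  7  7  7  7  7  6
 o  9  8  8  8  8  8  7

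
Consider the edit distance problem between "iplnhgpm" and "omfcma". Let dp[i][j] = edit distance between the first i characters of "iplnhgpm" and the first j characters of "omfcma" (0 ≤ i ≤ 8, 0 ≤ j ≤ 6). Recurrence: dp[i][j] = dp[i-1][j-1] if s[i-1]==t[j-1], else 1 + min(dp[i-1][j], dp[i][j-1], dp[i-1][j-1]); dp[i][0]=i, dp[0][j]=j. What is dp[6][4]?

   ''  o  m  f  c  m  a
''  0  1  2  3  4  5  6
 i  1  1  2  3  4  5  6
 p  2  2  2  3  4  5  6
 l  3  3  3  3  4  5  6
 n  4  4  4  4  4  5  6
 h  5  5  5  5  5  5  6
 g  6  6  6  6  6  6  6
 p  7  7  7  7  7  7  7
 m  8  8  7  8  8  7  8

6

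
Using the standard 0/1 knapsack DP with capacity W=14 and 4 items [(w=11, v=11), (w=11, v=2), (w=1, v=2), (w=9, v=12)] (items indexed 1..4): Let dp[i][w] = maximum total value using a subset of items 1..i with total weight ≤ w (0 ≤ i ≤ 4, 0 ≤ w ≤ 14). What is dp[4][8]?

i\w   0   1   2   3   4   5   6   7   8   9  10  11  12  13  14
  0   0   0   0   0   0   0   0   0   0   0   0   0   0   0   0
  1   0   0   0   0   0   0   0   0   0   0   0  11  11  11  11
  2   0   0   0   0   0   0   0   0   0   0   0  11  11  11  11
  3   0   2   2   2   2   2   2   2   2   2   2  11  13  13  13
  4   0   2   2   2   2   2   2   2   2  12  14  14  14  14  14

2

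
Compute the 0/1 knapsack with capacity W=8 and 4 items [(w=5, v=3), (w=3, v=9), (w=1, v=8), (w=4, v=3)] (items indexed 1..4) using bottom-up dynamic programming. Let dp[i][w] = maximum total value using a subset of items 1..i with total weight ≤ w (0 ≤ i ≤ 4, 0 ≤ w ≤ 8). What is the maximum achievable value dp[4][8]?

20

i\w   0   1   2   3   4   5   6   7   8
  0   0   0   0   0   0   0   0   0   0
  1   0   0   0   0   0   3   3   3   3
  2   0   0   0   9   9   9   9   9  12
  3   0   8   8   9  17  17  17  17  17
  4   0   8   8   9  17  17  17  17  20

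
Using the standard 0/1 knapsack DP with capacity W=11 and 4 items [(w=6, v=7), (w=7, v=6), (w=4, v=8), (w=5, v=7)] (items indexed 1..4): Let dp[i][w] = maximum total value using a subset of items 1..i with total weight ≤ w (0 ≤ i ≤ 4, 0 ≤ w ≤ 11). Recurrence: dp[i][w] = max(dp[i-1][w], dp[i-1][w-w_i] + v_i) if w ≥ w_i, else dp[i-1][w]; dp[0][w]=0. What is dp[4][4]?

i\w   0   1   2   3   4   5   6   7   8   9  10  11
  0   0   0   0   0   0   0   0   0   0   0   0   0
  1   0   0   0   0   0   0   7   7   7   7   7   7
  2   0   0   0   0   0   0   7   7   7   7   7   7
  3   0   0   0   0   8   8   8   8   8   8  15  15
  4   0   0   0   0   8   8   8   8   8  15  15  15

8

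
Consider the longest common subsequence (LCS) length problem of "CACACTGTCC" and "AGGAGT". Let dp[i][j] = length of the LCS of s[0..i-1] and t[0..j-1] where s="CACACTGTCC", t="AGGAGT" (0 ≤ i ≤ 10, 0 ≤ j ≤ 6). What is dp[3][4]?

1

   ''  A  G  G  A  G  T
''  0  0  0  0  0  0  0
 C  0  0  0  0  0  0  0
 A  0  1  1  1  1  1  1
 C  0  1  1  1  1  1  1
 A  0  1  1  1  2  2  2
 C  0  1  1  1  2  2  2
 T  0  1  1  1  2  2  3
 G  0  1  2  2  2  3  3
 T  0  1  2  2  2  3  4
 C  0  1  2  2  2  3  4
 C  0  1  2  2  2  3  4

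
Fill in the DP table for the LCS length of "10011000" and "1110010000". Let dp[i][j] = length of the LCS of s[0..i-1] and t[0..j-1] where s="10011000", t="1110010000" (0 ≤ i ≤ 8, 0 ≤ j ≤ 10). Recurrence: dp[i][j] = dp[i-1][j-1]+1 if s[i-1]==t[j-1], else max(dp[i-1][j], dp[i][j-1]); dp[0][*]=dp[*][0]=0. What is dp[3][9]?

   ''  1  1  1  0  0  1  0  0  0  0
''  0  0  0  0  0  0  0  0  0  0  0
 1  0  1  1  1  1  1  1  1  1  1  1
 0  0  1  1  1  2  2  2  2  2  2  2
 0  0  1  1  1  2  3  3  3  3  3  3
 1  0  1  2  2  2  3  4  4  4  4  4
 1  0  1  2  3  3  3  4  4  4  4  4
 0  0  1  2  3  4  4  4  5  5  5  5
 0  0  1  2  3  4  5  5  5  6  6  6
 0  0  1  2  3  4  5  5  6  6  7  7

3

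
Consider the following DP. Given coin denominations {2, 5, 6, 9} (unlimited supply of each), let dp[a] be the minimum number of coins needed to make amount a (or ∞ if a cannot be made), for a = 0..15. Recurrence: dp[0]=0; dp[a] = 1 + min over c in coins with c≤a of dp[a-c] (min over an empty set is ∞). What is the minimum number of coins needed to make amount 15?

 a  0  1  2  3  4  5  6  7  8  9 10 11 12 13 14 15
dp  0  -  1  -  2  1  1  2  2  1  2  2  2  3  2  2
(- denotes ∞ / unreachable)

2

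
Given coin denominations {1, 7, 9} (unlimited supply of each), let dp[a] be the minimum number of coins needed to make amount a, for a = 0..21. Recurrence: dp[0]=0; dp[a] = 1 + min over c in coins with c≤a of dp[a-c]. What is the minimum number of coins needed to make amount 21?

3

 a  0  1  2  3  4  5  6  7  8  9 10 11 12 13 14 15 16 17 18 19 20 21
dp  0  1  2  3  4  5  6  1  2  1  2  3  4  5  2  3  2  3  2  3  4  3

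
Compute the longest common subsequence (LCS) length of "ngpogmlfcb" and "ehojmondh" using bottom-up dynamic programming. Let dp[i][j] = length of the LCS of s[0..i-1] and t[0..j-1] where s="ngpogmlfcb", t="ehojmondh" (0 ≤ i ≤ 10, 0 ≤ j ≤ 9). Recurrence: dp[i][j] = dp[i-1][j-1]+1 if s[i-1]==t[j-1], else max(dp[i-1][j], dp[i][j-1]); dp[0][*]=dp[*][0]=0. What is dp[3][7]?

1

   ''  e  h  o  j  m  o  n  d  h
''  0  0  0  0  0  0  0  0  0  0
 n  0  0  0  0  0  0  0  1  1  1
 g  0  0  0  0  0  0  0  1  1  1
 p  0  0  0  0  0  0  0  1  1  1
 o  0  0  0  1  1  1  1  1  1  1
 g  0  0  0  1  1  1  1  1  1  1
 m  0  0  0  1  1  2  2  2  2  2
 l  0  0  0  1  1  2  2  2  2  2
 f  0  0  0  1  1  2  2  2  2  2
 c  0  0  0  1  1  2  2  2  2  2
 b  0  0  0  1  1  2  2  2  2  2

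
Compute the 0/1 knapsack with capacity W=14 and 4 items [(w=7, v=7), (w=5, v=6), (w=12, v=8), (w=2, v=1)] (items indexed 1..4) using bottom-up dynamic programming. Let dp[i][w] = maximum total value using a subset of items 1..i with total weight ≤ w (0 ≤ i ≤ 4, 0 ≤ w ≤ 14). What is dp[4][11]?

8

i\w   0   1   2   3   4   5   6   7   8   9  10  11  12  13  14
  0   0   0   0   0   0   0   0   0   0   0   0   0   0   0   0
  1   0   0   0   0   0   0   0   7   7   7   7   7   7   7   7
  2   0   0   0   0   0   6   6   7   7   7   7   7  13  13  13
  3   0   0   0   0   0   6   6   7   7   7   7   7  13  13  13
  4   0   0   1   1   1   6   6   7   7   8   8   8  13  13  14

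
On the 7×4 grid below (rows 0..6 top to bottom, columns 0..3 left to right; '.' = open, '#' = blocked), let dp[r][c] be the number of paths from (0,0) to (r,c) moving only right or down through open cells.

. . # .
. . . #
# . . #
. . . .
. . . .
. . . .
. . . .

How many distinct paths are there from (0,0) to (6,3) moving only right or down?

r\c   0   1   2   3
  0   1   1   0   0
  1   1   2   2   0
  2   0   2   4   0
  3   0   2   6   6
  4   0   2   8  14
  5   0   2  10  24
  6   0   2  12  36

36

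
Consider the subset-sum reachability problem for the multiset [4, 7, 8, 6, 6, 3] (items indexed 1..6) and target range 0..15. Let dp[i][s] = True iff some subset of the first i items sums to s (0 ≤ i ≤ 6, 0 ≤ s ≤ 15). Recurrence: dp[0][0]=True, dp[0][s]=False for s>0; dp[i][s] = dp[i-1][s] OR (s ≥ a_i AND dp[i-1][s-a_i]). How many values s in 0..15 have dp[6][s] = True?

i\s   0   1   2   3   4   5   6   7   8   9  10  11  12  13  14  15
  0   T   F   F   F   F   F   F   F   F   F   F   F   F   F   F   F
  1   T   F   F   F   T   F   F   F   F   F   F   F   F   F   F   F
  2   T   F   F   F   T   F   F   T   F   F   F   T   F   F   F   F
  3   T   F   F   F   T   F   F   T   T   F   F   T   T   F   F   T
  4   T   F   F   F   T   F   T   T   T   F   T   T   T   T   T   T
  5   T   F   F   F   T   F   T   T   T   F   T   T   T   T   T   T
  6   T   F   F   T   T   F   T   T   T   T   T   T   T   T   T   T

13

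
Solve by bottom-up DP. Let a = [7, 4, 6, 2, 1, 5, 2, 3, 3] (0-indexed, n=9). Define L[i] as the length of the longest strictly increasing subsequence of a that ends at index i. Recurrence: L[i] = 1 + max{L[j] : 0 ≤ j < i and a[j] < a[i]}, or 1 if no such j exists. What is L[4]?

   i    0    1    2    3    4    5    6    7    8
a[i]    7    4    6    2    1    5    2    3    3
L[i]    1    1    2    1    1    2    2    3    3

1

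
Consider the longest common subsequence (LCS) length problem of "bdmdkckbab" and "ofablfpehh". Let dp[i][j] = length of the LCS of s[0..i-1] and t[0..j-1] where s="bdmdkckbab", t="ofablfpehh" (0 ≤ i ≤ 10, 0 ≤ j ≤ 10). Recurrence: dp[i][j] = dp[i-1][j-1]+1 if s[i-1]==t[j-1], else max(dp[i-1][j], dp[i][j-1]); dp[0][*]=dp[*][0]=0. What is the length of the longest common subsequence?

2

   ''  o  f  a  b  l  f  p  e  h  h
''  0  0  0  0  0  0  0  0  0  0  0
 b  0  0  0  0  1  1  1  1  1  1  1
 d  0  0  0  0  1  1  1  1  1  1  1
 m  0  0  0  0  1  1  1  1  1  1  1
 d  0  0  0  0  1  1  1  1  1  1  1
 k  0  0  0  0  1  1  1  1  1  1  1
 c  0  0  0  0  1  1  1  1  1  1  1
 k  0  0  0  0  1  1  1  1  1  1  1
 b  0  0  0  0  1  1  1  1  1  1  1
 a  0  0  0  1  1  1  1  1  1  1  1
 b  0  0  0  1  2  2  2  2  2  2  2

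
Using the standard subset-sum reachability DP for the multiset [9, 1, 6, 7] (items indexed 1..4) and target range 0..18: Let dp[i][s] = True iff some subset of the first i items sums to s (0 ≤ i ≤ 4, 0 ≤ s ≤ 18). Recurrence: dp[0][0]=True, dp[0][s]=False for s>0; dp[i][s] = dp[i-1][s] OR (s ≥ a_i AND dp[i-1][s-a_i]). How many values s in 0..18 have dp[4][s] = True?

i\s   0   1   2   3   4   5   6   7   8   9  10  11  12  13  14  15  16  17  18
  0   T   F   F   F   F   F   F   F   F   F   F   F   F   F   F   F   F   F   F
  1   T   F   F   F   F   F   F   F   F   T   F   F   F   F   F   F   F   F   F
  2   T   T   F   F   F   F   F   F   F   T   T   F   F   F   F   F   F   F   F
  3   T   T   F   F   F   F   T   T   F   T   T   F   F   F   F   T   T   F   F
  4   T   T   F   F   F   F   T   T   T   T   T   F   F   T   T   T   T   T   F

12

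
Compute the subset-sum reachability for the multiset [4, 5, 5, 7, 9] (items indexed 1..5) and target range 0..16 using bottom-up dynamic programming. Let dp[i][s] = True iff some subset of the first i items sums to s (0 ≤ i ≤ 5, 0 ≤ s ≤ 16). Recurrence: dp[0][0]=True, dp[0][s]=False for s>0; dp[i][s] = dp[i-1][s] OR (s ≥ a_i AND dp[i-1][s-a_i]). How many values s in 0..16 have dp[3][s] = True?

i\s   0   1   2   3   4   5   6   7   8   9  10  11  12  13  14  15  16
  0   T   F   F   F   F   F   F   F   F   F   F   F   F   F   F   F   F
  1   T   F   F   F   T   F   F   F   F   F   F   F   F   F   F   F   F
  2   T   F   F   F   T   T   F   F   F   T   F   F   F   F   F   F   F
  3   T   F   F   F   T   T   F   F   F   T   T   F   F   F   T   F   F
  4   T   F   F   F   T   T   F   T   F   T   T   T   T   F   T   F   T
  5   T   F   F   F   T   T   F   T   F   T   T   T   T   T   T   F   T

6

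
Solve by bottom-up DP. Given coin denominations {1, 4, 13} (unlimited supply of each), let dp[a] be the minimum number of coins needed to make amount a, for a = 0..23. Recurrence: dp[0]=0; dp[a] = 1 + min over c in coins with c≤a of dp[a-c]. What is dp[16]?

 a  0  1  2  3  4  5  6  7  8  9 10 11 12 13 14 15 16 17 18 19 20 21 22 23
dp  0  1  2  3  1  2  3  4  2  3  4  5  3  1  2  3  4  2  3  4  5  3  4  5

4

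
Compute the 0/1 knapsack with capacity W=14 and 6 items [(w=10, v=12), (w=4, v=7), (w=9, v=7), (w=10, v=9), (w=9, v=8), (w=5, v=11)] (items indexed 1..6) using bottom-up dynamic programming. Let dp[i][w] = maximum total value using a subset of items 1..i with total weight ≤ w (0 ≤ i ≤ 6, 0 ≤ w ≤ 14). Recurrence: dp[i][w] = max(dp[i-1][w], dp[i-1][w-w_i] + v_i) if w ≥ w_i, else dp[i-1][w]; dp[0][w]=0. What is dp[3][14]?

i\w   0   1   2   3   4   5   6   7   8   9  10  11  12  13  14
  0   0   0   0   0   0   0   0   0   0   0   0   0   0   0   0
  1   0   0   0   0   0   0   0   0   0   0  12  12  12  12  12
  2   0   0   0   0   7   7   7   7   7   7  12  12  12  12  19
  3   0   0   0   0   7   7   7   7   7   7  12  12  12  14  19
  4   0   0   0   0   7   7   7   7   7   7  12  12  12  14  19
  5   0   0   0   0   7   7   7   7   7   8  12  12  12  15  19
  6   0   0   0   0   7  11  11  11  11  18  18  18  18  18  19

19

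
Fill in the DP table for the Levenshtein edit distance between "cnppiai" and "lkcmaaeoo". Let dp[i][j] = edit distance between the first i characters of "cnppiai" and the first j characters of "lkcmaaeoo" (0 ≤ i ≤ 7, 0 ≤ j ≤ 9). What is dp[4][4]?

4

   ''  l  k  c  m  a  a  e  o  o
''  0  1  2  3  4  5  6  7  8  9
 c  1  1  2  2  3  4  5  6  7  8
 n  2  2  2  3  3  4  5  6  7  8
 p  3  3  3  3  4  4  5  6  7  8
 p  4  4  4  4  4  5  5  6  7  8
 i  5  5  5  5  5  5  6  6  7  8
 a  6  6  6  6  6  5  5  6  7  8
 i  7  7  7  7  7  6  6  6  7  8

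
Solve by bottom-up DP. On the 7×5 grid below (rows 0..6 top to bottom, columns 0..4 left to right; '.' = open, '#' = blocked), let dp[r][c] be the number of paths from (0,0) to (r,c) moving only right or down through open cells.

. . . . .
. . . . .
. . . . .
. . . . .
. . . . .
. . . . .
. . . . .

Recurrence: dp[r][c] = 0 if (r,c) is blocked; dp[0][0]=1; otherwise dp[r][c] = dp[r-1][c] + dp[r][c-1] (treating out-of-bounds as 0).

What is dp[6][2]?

28

r\c   0   1   2   3   4
  0   1   1   1   1   1
  1   1   2   3   4   5
  2   1   3   6  10  15
  3   1   4  10  20  35
  4   1   5  15  35  70
  5   1   6  21  56 126
  6   1   7  28  84 210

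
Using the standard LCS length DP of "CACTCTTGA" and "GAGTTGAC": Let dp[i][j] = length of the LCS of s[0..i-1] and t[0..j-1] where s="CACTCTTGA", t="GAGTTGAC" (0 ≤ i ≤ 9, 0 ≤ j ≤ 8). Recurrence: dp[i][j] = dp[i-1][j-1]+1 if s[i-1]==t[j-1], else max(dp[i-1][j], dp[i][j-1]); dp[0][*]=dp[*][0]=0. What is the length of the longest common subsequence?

   ''  G  A  G  T  T  G  A  C
''  0  0  0  0  0  0  0  0  0
 C  0  0  0  0  0  0  0  0  1
 A  0  0  1  1  1  1  1  1  1
 C  0  0  1  1  1  1  1  1  2
 T  0  0  1  1  2  2  2  2  2
 C  0  0  1  1  2  2  2  2  3
 T  0  0  1  1  2  3  3  3  3
 T  0  0  1  1  2  3  3  3  3
 G  0  1  1  2  2  3  4  4  4
 A  0  1  2  2  2  3  4  5  5

5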